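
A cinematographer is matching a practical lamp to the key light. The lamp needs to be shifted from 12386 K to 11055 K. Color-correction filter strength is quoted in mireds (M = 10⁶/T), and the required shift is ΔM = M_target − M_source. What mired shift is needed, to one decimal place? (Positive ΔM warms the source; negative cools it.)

M_source = 10⁶/12386 = 80.736; M_target = 10⁶/11055 = 90.457.
ΔM = 90.457 − 80.736 = 9.720 → +9.7 mireds, a warming shift.

+9.7 mireds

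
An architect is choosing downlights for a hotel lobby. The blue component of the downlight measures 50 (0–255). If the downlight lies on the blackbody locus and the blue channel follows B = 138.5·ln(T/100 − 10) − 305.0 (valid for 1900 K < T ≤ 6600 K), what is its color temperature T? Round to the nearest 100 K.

ln(t − 10) = (50 + 305.0) / 138.5 = 2.5632.
t − 10 = e^2.5632 = 12.977, so t = 22.977.
T = 100·t = 2298 K → 2300 K to the nearest 100 K.

2300 K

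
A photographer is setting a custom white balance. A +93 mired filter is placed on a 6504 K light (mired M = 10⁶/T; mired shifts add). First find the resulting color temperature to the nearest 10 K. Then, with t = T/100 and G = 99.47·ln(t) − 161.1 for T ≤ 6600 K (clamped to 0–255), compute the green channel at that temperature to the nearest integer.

M_in = 10⁶/6504 = 153.75; M_out = 153.75 + (+93) = 246.75.
T_out = 10⁶/246.75 = 4052.7 K → 4050 K; t = 40.5.
G = 99.47·ln 40.5 − 161.1 = 99.47·3.7013 − 161.1 = 207.069.
Rounded: 207.

207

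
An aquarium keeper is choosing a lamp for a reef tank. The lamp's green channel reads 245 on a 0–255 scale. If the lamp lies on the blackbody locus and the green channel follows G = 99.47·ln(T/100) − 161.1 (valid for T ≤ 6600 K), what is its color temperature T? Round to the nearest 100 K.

5900 K

ln t = (245 + 161.1) / 99.47 = 4.0826.
t = e^4.0826 = 59.302.
T = 100·t = 5930 K → 5900 K to the nearest 100 K.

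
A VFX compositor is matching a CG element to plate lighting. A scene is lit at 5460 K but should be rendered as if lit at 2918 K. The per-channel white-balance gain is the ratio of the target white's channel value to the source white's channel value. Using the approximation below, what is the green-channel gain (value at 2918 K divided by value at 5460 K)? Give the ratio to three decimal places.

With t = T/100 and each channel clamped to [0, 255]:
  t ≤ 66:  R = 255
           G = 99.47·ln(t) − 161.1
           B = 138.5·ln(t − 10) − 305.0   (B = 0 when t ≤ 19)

At 5460 K (t = 54.6):
  G = 99.47·ln 54.6 − 161.1 = 99.47·4.0000 − 161.1 = 236.783.
At 2918 K (t = 29.18):
  G = 99.47·ln 29.18 − 161.1 = 99.47·3.3735 − 161.1 = 174.460.
Gain = 174.460 / 236.783 = 0.7368 → 0.737.

0.737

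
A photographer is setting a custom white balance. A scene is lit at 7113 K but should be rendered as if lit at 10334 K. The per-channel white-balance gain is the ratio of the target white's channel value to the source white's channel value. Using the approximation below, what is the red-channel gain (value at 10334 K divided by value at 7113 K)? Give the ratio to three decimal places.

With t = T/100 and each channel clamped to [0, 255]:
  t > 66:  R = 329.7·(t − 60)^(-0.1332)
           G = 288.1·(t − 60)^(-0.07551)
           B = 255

0.834

At 7113 K (t = 71.13):
  R = 329.7·(71.13 − 60)^(-0.1332) = 329.7·11.13^(-0.1332) = 329.7·0.72545 = 239.181.
At 10334 K (t = 103.34):
  R = 329.7·(103.34 − 60)^(-0.1332) = 329.7·43.34^(-0.1332) = 329.7·0.60529 = 199.565.
Gain = 199.565 / 239.181 = 0.8344 → 0.834.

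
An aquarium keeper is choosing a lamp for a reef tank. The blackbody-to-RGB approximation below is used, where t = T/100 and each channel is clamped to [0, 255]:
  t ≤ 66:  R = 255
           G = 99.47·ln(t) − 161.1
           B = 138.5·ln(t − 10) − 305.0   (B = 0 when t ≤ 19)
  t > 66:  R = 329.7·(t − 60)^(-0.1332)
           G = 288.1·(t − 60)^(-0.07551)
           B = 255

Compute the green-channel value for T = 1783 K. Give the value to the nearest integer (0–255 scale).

t = 1783/100 = 17.83; the t ≤ 66 branch applies.
G = 99.47·ln 17.83 − 161.1 = 99.47·2.8809 − 161.1 = 125.461.
Rounded: 125.

125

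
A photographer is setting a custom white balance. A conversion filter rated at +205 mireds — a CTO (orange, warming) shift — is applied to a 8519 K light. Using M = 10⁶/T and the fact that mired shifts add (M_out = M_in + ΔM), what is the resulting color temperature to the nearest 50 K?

3100 K

M_in = 10⁶/8519 = 117.38 mireds.
M_out = 117.38 + (+205) = 322.38 mireds.
T_out = 10⁶/322.38 = 3101.9 K → 3100 K.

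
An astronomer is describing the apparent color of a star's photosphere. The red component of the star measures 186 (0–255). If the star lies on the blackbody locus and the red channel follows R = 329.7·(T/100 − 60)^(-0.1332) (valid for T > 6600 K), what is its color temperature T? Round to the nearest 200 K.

(t − 60)^(-0.1332) = 186/329.7 = 0.56415.
t − 60 = 0.56415^(1/-0.1332) = 0.56415^(-7.508) = 73.521, so t = 133.521.
T = 100·t = 13352 K → 13400 K to the nearest 200 K.

13400 K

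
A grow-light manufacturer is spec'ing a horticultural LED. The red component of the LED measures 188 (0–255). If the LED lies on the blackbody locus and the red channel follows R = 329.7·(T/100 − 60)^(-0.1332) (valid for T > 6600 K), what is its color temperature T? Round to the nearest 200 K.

(t − 60)^(-0.1332) = 188/329.7 = 0.57022.
t − 60 = 0.57022^(1/-0.1332) = 0.57022^(-7.508) = 67.848, so t = 127.848.
T = 100·t = 12785 K → 12800 K to the nearest 200 K.

12800 K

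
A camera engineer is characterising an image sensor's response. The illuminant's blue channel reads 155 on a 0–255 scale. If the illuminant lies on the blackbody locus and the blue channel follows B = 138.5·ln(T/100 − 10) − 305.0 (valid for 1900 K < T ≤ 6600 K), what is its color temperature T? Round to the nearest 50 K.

3750 K

ln(t − 10) = (155 + 305.0) / 138.5 = 3.3213.
t − 10 = e^3.3213 = 27.696, so t = 37.696.
T = 100·t = 3770 K → 3750 K to the nearest 50 K.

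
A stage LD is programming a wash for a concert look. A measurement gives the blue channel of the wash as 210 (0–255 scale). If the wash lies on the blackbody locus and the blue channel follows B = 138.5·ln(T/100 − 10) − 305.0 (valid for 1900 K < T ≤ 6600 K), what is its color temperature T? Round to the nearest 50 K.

5100 K

ln(t − 10) = (210 + 305.0) / 138.5 = 3.7184.
t − 10 = e^3.7184 = 41.199, so t = 51.199.
T = 100·t = 5120 K → 5100 K to the nearest 50 K.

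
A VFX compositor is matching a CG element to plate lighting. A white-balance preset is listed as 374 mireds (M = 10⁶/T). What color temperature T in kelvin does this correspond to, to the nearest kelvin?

T = 10⁶ / 374 = 2673.80 K → 2674 K.

2674 K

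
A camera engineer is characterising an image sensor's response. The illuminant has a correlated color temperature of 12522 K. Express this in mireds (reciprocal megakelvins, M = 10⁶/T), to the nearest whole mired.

M = 10⁶ / 12522 = 79.859 → 80 mireds.

80 mireds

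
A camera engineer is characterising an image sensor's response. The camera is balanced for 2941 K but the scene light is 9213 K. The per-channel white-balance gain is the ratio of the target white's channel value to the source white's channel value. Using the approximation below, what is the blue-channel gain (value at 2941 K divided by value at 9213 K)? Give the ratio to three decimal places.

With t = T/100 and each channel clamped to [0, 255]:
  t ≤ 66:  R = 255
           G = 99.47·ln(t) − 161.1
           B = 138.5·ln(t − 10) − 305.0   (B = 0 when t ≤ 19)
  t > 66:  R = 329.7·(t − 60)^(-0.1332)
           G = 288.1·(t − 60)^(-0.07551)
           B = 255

At 9213 K (t = 92.13):
  B = 255 by definition for t > 66.
At 2941 K (t = 29.41):
  B = 138.5·ln(29.41 − 10) − 305.0 = 138.5·ln 19.41 − 305.0 = 138.5·2.9658 − 305.0 = 105.762.
Gain = 105.762 / 255.000 = 0.4148 → 0.415.

0.415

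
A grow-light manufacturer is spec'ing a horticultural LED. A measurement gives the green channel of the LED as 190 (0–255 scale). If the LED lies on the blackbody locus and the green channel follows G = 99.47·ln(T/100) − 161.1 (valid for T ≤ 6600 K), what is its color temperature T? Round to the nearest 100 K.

ln t = (190 + 161.1) / 99.47 = 3.5297.
t = e^3.5297 = 34.114.
T = 100·t = 3411 K → 3400 K to the nearest 100 K.

3400 K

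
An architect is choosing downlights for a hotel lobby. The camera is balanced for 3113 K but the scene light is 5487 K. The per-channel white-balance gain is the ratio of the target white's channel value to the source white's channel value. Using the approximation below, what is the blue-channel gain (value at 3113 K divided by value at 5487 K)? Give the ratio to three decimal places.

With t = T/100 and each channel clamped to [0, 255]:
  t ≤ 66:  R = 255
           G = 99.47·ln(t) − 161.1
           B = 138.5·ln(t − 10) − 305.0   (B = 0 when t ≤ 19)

At 5487 K (t = 54.87):
  B = 138.5·ln(54.87 − 10) − 305.0 = 138.5·ln 44.87 − 305.0 = 138.5·3.8038 − 305.0 = 221.822.
At 3113 K (t = 31.13):
  B = 138.5·ln(31.13 − 10) − 305.0 = 138.5·ln 21.13 − 305.0 = 138.5·3.0507 − 305.0 = 117.521.
Gain = 117.521 / 221.822 = 0.5298 → 0.530.

0.530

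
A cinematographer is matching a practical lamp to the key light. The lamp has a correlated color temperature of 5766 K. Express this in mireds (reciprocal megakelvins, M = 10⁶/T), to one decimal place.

173.4 mireds

M = 10⁶ / 5766 = 173.430 → 173.4 mireds.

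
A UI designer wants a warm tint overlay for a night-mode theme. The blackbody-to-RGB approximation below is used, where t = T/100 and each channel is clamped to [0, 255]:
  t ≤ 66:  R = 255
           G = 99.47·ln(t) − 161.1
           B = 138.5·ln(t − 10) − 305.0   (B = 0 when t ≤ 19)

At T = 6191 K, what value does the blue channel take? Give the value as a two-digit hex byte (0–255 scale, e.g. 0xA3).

t = 6191/100 = 61.91; the t ≤ 66 branch applies.
B = 138.5·ln(61.91 − 10) − 305.0 = 138.5·ln 51.91 − 305.0 = 138.5·3.9495 − 305.0 = 242.007.
Rounded: 242; in hex, 0xF2.

0xF2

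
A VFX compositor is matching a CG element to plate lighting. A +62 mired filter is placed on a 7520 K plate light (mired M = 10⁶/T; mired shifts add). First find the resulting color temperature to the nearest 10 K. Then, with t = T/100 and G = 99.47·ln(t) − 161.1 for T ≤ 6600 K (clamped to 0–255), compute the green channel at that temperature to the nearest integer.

231

M_in = 10⁶/7520 = 132.98; M_out = 132.98 + (+62) = 194.98.
T_out = 10⁶/194.98 = 5128.8 K → 5130 K; t = 51.3.
G = 99.47·ln 51.3 − 161.1 = 99.47·3.9377 − 161.1 = 230.582.
Rounded: 231.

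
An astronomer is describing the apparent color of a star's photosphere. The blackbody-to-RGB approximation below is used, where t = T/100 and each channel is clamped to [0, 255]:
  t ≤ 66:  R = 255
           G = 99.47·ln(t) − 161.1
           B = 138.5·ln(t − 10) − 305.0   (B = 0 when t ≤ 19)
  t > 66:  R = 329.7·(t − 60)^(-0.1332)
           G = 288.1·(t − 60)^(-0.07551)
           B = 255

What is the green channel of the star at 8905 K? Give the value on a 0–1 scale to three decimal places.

0.876

t = 8905/100 = 89.05; the t > 66 branch applies.
G = 288.1·(89.05 − 60)^(-0.07551) = 288.1·29.05^(-0.07551) = 288.1·0.77539 = 223.389.
On a 0–1 scale: 223.389/255 = 0.8760 → 0.876.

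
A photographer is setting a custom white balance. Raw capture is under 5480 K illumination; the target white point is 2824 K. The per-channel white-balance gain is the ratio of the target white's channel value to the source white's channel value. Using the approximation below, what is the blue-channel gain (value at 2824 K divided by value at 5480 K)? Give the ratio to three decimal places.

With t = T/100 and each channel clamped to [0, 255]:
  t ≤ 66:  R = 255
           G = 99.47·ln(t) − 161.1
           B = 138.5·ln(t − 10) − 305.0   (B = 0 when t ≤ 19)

At 5480 K (t = 54.8):
  B = 138.5·ln(54.8 − 10) − 305.0 = 138.5·ln 44.8 − 305.0 = 138.5·3.8022 − 305.0 = 221.606.
At 2824 K (t = 28.24):
  B = 138.5·ln(28.24 − 10) − 305.0 = 138.5·ln 18.24 − 305.0 = 138.5·2.9036 − 305.0 = 97.151.
Gain = 97.151 / 221.606 = 0.4384 → 0.438.

0.438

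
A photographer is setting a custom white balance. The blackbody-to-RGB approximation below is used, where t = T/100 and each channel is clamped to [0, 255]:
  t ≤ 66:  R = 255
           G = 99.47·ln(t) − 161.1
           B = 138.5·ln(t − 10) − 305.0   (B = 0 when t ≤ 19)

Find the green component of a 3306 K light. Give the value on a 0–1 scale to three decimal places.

t = 3306/100 = 33.06; the t ≤ 66 branch applies.
G = 99.47·ln 33.06 − 161.1 = 99.47·3.4983 − 161.1 = 186.878.
On a 0–1 scale: 186.878/255 = 0.7329 → 0.733.

0.733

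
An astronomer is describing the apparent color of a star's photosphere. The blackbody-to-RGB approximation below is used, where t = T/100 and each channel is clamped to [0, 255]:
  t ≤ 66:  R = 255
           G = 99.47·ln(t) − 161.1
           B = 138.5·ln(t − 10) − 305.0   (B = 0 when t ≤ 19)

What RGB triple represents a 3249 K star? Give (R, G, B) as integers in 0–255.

t = 3249/100 = 32.49; the t ≤ 66 branch applies.
R = 255 by definition for t ≤ 66.
G = 99.47·ln 32.49 − 161.1 = 99.47·3.4809 − 161.1 = 185.148.
B = 138.5·ln(32.49 − 10) − 305.0 = 138.5·ln 22.49 − 305.0 = 138.5·3.1131 − 305.0 = 126.160.
Rounded: (255, 185, 126).

(255, 185, 126)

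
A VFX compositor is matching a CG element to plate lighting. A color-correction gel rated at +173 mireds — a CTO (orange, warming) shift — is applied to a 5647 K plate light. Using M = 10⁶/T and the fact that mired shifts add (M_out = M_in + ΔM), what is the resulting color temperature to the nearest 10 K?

M_in = 10⁶/5647 = 177.09 mireds.
M_out = 177.09 + (+173) = 350.09 mireds.
T_out = 10⁶/350.09 = 2856.4 K → 2860 K.

2860 K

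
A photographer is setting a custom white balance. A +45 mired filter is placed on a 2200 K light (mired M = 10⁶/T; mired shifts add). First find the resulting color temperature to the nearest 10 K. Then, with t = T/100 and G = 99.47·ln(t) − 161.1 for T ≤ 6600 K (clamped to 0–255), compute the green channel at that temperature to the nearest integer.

137

M_in = 10⁶/2200 = 454.55; M_out = 454.55 + (+45) = 499.55.
T_out = 10⁶/499.55 = 2001.8 K → 2000 K; t = 20.
G = 99.47·ln 20 − 161.1 = 99.47·2.9957 − 161.1 = 136.885.
Rounded: 137.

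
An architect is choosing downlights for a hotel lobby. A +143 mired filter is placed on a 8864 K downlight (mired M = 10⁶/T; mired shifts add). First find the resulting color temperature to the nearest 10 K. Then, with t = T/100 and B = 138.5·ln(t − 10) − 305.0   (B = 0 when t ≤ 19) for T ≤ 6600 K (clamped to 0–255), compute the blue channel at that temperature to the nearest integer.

162

M_in = 10⁶/8864 = 112.82; M_out = 112.82 + (+143) = 255.82.
T_out = 10⁶/255.82 = 3909.1 K → 3910 K; t = 39.1.
B = 138.5·ln(39.1 − 10) − 305.0 = 138.5·ln 29.1 − 305.0 = 138.5·3.3707 − 305.0 = 161.847.
Rounded: 162.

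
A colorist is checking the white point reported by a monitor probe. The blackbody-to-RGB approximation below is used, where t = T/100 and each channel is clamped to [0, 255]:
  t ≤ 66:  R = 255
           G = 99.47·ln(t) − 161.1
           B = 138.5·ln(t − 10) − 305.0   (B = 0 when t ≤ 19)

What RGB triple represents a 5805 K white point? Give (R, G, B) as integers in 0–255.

(255, 243, 231)

t = 5805/100 = 58.05; the t ≤ 66 branch applies.
R = 255 by definition for t ≤ 66.
G = 99.47·ln 58.05 − 161.1 = 99.47·4.0613 − 161.1 = 242.878.
B = 138.5·ln(58.05 − 10) − 305.0 = 138.5·ln 48.05 − 305.0 = 138.5·3.8722 − 305.0 = 231.306.
Rounded: (255, 243, 231).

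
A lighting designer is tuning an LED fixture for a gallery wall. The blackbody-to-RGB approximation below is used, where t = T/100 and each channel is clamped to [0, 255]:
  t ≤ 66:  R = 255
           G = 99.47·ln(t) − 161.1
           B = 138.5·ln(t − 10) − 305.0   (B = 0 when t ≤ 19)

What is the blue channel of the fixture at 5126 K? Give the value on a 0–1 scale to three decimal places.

0.824

t = 5126/100 = 51.26; the t ≤ 66 branch applies.
B = 138.5·ln(51.26 − 10) − 305.0 = 138.5·ln 41.26 − 305.0 = 138.5·3.7199 − 305.0 = 210.205.
On a 0–1 scale: 210.205/255 = 0.8243 → 0.824.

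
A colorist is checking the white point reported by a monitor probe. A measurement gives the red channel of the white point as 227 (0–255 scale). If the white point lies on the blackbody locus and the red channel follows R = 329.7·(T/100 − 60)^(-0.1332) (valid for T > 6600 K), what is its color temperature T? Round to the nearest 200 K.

7600 K

(t − 60)^(-0.1332) = 227/329.7 = 0.68850.
t − 60 = 0.68850^(1/-0.1332) = 0.68850^(-7.508) = 16.478, so t = 76.478.
T = 100·t = 7648 K → 7600 K to the nearest 200 K.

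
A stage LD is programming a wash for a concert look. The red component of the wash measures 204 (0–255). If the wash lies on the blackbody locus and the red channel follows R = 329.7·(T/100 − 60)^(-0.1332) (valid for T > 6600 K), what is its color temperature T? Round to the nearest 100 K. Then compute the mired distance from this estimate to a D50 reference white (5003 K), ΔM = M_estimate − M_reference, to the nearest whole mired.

(t − 60)^(-0.1332) = 204/329.7 = 0.61874.
t − 60 = 0.61874^(1/-0.1332) = 0.61874^(-7.508) = 36.748, so t = 96.748.
T = 100·t = 9675 K → 9700 K to the nearest 100 K.
M_estimate = 10⁶/9700 = 103.09; M_reference = 10⁶/5003 = 199.88.
ΔM = 103.09 − 199.88 = -96.79 → -97 mireds.

-97 mireds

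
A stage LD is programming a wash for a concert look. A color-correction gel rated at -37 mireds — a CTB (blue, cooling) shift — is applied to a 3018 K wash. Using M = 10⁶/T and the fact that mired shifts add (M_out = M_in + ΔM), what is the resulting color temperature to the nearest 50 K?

M_in = 10⁶/3018 = 331.35 mireds.
M_out = 331.35 + (-37) = 294.35 mireds.
T_out = 10⁶/294.35 = 3397.4 K → 3400 K.

3400 K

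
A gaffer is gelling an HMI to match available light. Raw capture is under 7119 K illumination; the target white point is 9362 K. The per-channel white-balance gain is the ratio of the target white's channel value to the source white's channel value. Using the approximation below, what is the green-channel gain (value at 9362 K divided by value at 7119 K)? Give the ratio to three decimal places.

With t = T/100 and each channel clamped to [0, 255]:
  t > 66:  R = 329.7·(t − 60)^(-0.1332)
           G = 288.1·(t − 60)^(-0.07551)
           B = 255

0.920

At 7119 K (t = 71.19):
  G = 288.1·(71.19 − 60)^(-0.07551) = 288.1·11.19^(-0.07551) = 288.1·0.83330 = 240.075.
At 9362 K (t = 93.62):
  G = 288.1·(93.62 − 60)^(-0.07551) = 288.1·33.62^(-0.07551) = 288.1·0.76688 = 220.938.
Gain = 220.938 / 240.075 = 0.9203 → 0.920.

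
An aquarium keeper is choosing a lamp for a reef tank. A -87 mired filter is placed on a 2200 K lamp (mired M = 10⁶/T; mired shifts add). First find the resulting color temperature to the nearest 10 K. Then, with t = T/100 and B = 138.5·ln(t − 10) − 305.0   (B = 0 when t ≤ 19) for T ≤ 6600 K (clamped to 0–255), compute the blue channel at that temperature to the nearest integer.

89

M_in = 10⁶/2200 = 454.55; M_out = 454.55 + (-87) = 367.55.
T_out = 10⁶/367.55 = 2720.8 K → 2720 K; t = 27.2.
B = 138.5·ln(27.2 − 10) − 305.0 = 138.5·ln 17.2 − 305.0 = 138.5·2.8449 − 305.0 = 89.020.
Rounded: 89.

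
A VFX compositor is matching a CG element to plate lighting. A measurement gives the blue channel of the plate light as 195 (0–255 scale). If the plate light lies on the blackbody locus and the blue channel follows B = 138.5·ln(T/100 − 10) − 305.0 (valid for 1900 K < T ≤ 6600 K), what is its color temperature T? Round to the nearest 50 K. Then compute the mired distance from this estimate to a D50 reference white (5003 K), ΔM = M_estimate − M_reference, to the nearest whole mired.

+13 mireds

ln(t − 10) = (195 + 305.0) / 138.5 = 3.6101.
t − 10 = e^3.6101 = 36.970, so t = 46.970.
T = 100·t = 4697 K → 4700 K to the nearest 50 K.
M_estimate = 10⁶/4700 = 212.77; M_reference = 10⁶/5003 = 199.88.
ΔM = 212.77 − 199.88 = 12.89 → +13 mireds.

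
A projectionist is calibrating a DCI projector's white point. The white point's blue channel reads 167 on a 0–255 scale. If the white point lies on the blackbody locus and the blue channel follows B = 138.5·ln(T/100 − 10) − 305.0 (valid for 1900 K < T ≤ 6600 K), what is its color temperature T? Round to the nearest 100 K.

ln(t − 10) = (167 + 305.0) / 138.5 = 3.4079.
t − 10 = e^3.4079 = 30.203, so t = 40.203.
T = 100·t = 4020 K → 4000 K to the nearest 100 K.

4000 K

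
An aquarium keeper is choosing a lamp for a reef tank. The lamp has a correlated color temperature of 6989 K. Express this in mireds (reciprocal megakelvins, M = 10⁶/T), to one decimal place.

M = 10⁶ / 6989 = 143.082 → 143.1 mireds.

143.1 mireds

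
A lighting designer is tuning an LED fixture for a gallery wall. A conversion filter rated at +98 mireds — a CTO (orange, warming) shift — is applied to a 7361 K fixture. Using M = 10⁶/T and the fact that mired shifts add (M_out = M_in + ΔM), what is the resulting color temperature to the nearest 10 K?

M_in = 10⁶/7361 = 135.85 mireds.
M_out = 135.85 + (+98) = 233.85 mireds.
T_out = 10⁶/233.85 = 4276.2 K → 4280 K.

4280 K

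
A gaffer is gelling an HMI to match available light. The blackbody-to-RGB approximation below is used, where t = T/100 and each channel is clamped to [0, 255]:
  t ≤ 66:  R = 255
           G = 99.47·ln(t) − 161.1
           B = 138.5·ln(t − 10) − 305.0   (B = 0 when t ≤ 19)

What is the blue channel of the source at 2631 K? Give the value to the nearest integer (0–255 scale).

t = 2631/100 = 26.31; the t ≤ 66 branch applies.
B = 138.5·ln(26.31 − 10) − 305.0 = 138.5·ln 16.31 − 305.0 = 138.5·2.7918 − 305.0 = 81.661.
Rounded: 82.

82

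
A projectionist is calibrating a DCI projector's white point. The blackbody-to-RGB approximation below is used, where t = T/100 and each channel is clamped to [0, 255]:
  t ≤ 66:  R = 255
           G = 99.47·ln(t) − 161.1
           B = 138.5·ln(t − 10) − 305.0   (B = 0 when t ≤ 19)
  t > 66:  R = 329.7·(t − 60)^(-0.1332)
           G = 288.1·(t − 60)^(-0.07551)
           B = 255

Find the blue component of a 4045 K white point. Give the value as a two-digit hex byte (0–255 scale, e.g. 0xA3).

t = 4045/100 = 40.45; the t ≤ 66 branch applies.
B = 138.5·ln(40.45 − 10) − 305.0 = 138.5·ln 30.45 − 305.0 = 138.5·3.4161 − 305.0 = 168.128.
Rounded: 168; in hex, 0xA8.

0xA8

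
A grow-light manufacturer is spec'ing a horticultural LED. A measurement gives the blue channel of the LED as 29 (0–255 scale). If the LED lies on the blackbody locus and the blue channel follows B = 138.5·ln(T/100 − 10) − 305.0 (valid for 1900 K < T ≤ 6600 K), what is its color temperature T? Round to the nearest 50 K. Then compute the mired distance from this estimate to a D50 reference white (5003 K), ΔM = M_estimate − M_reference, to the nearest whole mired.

+276 mireds

ln(t − 10) = (29 + 305.0) / 138.5 = 2.4116.
t − 10 = e^2.4116 = 11.151, so t = 21.151.
T = 100·t = 2115 K → 2100 K to the nearest 50 K.
M_estimate = 10⁶/2100 = 476.19; M_reference = 10⁶/5003 = 199.88.
ΔM = 476.19 − 199.88 = 276.31 → +276 mireds.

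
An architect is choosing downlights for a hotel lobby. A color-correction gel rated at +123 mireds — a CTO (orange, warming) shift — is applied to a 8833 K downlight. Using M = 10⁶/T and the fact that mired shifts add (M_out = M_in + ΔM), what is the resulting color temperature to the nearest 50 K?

M_in = 10⁶/8833 = 113.21 mireds.
M_out = 113.21 + (+123) = 236.21 mireds.
T_out = 10⁶/236.21 = 4233.5 K → 4250 K.

4250 K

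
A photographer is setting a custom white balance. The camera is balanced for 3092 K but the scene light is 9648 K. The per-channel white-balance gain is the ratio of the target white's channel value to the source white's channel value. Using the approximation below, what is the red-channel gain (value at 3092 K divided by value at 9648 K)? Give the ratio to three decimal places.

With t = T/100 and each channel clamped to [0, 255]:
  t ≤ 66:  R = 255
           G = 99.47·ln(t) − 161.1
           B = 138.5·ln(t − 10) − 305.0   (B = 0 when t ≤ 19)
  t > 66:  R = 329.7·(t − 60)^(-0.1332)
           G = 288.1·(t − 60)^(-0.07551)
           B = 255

At 9648 K (t = 96.48):
  R = 329.7·(96.48 − 60)^(-0.1332) = 329.7·36.48^(-0.1332) = 329.7·0.61935 = 204.199.
At 3092 K (t = 30.92):
  R = 255 by definition for t ≤ 66.
Gain = 255.000 / 204.199 = 1.2488 → 1.249.

1.249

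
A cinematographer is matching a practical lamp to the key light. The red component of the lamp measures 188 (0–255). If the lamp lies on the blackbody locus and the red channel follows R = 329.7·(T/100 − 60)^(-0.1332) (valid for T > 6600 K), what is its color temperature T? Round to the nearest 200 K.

(t − 60)^(-0.1332) = 188/329.7 = 0.57022.
t − 60 = 0.57022^(1/-0.1332) = 0.57022^(-7.508) = 67.848, so t = 127.848.
T = 100·t = 12785 K → 12800 K to the nearest 200 K.

12800 K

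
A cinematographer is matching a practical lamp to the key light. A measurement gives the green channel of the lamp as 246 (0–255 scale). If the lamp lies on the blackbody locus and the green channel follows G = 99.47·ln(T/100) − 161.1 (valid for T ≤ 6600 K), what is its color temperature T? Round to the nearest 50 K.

6000 K

ln t = (246 + 161.1) / 99.47 = 4.0927.
t = e^4.0927 = 59.901.
T = 100·t = 5990 K → 6000 K to the nearest 50 K.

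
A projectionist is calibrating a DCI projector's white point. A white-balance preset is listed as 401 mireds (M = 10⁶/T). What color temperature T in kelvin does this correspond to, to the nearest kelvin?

T = 10⁶ / 401 = 2493.77 K → 2494 K.

2494 K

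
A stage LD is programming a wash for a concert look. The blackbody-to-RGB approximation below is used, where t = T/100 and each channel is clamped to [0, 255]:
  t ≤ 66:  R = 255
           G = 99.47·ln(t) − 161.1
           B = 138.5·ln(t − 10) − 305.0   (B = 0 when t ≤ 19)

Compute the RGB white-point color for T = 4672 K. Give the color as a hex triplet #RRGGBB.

#FFDDC2

t = 4672/100 = 46.72; the t ≤ 66 branch applies.
R = 255 by definition for t ≤ 66.
G = 99.47·ln 46.72 − 161.1 = 99.47·3.8442 − 161.1 = 221.280.
B = 138.5·ln(46.72 − 10) − 305.0 = 138.5·ln 36.72 − 305.0 = 138.5·3.6033 − 305.0 = 194.060.
Rounded: (255, 221, 194).
In hex: #FFDDC2.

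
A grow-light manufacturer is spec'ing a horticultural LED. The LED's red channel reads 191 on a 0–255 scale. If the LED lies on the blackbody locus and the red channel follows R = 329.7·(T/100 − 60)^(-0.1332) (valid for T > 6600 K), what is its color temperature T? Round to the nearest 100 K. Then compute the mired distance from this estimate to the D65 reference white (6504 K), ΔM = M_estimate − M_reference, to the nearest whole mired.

-70 mireds

(t − 60)^(-0.1332) = 191/329.7 = 0.57931.
t − 60 = 0.57931^(1/-0.1332) = 0.57931^(-7.508) = 60.245, so t = 120.245.
T = 100·t = 12025 K → 12000 K to the nearest 100 K.
M_estimate = 10⁶/12000 = 83.33; M_reference = 10⁶/6504 = 153.75.
ΔM = 83.33 − 153.75 = -70.42 → -70 mireds.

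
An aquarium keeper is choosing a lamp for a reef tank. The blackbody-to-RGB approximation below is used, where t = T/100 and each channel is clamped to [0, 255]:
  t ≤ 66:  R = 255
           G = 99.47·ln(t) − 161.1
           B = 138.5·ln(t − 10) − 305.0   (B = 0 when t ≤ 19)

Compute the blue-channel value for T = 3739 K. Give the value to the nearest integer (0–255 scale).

t = 3739/100 = 37.39; the t ≤ 66 branch applies.
B = 138.5·ln(37.39 − 10) − 305.0 = 138.5·ln 27.39 − 305.0 = 138.5·3.3102 − 305.0 = 153.460.
Rounded: 153.

153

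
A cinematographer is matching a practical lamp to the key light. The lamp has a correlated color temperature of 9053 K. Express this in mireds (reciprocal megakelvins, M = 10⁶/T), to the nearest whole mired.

110 mireds

M = 10⁶ / 9053 = 110.461 → 110 mireds.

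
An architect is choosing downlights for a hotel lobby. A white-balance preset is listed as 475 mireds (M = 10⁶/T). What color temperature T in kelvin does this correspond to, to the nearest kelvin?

2105 K

T = 10⁶ / 475 = 2105.26 K → 2105 K.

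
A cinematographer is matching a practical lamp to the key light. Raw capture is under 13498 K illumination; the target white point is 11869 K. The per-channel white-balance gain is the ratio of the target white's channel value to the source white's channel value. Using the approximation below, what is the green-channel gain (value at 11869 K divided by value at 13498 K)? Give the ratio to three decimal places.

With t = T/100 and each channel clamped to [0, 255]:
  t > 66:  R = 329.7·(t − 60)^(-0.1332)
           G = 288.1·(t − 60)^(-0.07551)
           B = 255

1.019

At 13498 K (t = 134.98):
  G = 288.1·(134.98 − 60)^(-0.07551) = 288.1·74.98^(-0.07551) = 288.1·0.72181 = 207.953.
At 11869 K (t = 118.69):
  G = 288.1·(118.69 − 60)^(-0.07551) = 288.1·58.69^(-0.07551) = 288.1·0.73529 = 211.836.
Gain = 211.836 / 207.953 = 1.0187 → 1.019.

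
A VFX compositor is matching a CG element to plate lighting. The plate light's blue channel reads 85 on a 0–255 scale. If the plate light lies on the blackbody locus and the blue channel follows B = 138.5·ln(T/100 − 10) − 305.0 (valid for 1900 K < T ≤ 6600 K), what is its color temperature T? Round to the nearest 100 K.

2700 K

ln(t − 10) = (85 + 305.0) / 138.5 = 2.8159.
t − 10 = e^2.8159 = 16.708, so t = 26.708.
T = 100·t = 2671 K → 2700 K to the nearest 100 K.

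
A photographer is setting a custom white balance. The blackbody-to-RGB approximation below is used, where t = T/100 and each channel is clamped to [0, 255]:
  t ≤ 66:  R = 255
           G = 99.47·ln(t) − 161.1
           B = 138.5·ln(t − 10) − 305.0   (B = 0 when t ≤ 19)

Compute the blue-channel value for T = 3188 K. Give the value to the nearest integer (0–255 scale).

t = 3188/100 = 31.88; the t ≤ 66 branch applies.
B = 138.5·ln(31.88 − 10) − 305.0 = 138.5·ln 21.88 − 305.0 = 138.5·3.0856 − 305.0 = 122.352.
Rounded: 122.

122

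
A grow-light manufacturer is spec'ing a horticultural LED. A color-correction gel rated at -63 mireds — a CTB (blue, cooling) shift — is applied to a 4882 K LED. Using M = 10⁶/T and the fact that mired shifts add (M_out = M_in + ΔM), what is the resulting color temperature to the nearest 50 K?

7050 K

M_in = 10⁶/4882 = 204.83 mireds.
M_out = 204.83 + (-63) = 141.83 mireds.
T_out = 10⁶/141.83 = 7050.5 K → 7050 K.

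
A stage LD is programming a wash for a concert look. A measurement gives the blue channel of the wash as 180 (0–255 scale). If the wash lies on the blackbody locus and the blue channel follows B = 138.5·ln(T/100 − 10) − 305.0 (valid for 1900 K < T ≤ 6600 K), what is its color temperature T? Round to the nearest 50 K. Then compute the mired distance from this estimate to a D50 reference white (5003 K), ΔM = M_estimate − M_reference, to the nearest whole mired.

ln(t − 10) = (180 + 305.0) / 138.5 = 3.5018.
t − 10 = e^3.5018 = 33.175, so t = 43.175.
T = 100·t = 4318 K → 4300 K to the nearest 50 K.
M_estimate = 10⁶/4300 = 232.56; M_reference = 10⁶/5003 = 199.88.
ΔM = 232.56 − 199.88 = 32.68 → +33 mireds.

+33 mireds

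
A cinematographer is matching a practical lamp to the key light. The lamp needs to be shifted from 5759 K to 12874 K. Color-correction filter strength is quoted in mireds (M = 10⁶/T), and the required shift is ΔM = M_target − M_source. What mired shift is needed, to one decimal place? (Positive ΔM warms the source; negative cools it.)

M_source = 10⁶/5759 = 173.641; M_target = 10⁶/12874 = 77.676.
ΔM = 77.676 − 173.641 = -95.965 → -96.0 mireds, a cooling shift.

-96.0 mireds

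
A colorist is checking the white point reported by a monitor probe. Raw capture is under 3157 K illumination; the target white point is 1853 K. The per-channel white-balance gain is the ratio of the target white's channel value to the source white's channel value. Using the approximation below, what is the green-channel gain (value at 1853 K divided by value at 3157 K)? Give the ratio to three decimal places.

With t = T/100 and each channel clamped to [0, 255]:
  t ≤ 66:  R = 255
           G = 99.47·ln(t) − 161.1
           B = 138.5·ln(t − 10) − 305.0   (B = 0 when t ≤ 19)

0.709

At 3157 K (t = 31.57):
  G = 99.47·ln 31.57 − 161.1 = 99.47·3.4522 − 161.1 = 182.291.
At 1853 K (t = 18.53):
  G = 99.47·ln 18.53 − 161.1 = 99.47·2.9194 − 161.1 = 129.292.
Gain = 129.292 / 182.291 = 0.7093 → 0.709.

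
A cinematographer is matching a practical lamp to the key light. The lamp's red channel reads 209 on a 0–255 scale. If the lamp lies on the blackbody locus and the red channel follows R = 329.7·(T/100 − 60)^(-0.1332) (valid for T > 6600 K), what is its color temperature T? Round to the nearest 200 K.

(t − 60)^(-0.1332) = 209/329.7 = 0.63391.
t − 60 = 0.63391^(1/-0.1332) = 0.63391^(-7.508) = 30.639, so t = 90.639.
T = 100·t = 9064 K → 9000 K to the nearest 200 K.

9000 K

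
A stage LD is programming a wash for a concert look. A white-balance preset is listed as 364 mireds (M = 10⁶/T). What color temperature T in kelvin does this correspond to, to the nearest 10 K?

T = 10⁶ / 364 = 2747.25 K → 2750 K.

2750 K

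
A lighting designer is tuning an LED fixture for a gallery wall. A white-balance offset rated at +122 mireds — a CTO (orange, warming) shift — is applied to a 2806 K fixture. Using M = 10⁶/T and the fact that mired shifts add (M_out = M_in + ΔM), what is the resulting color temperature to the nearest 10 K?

M_in = 10⁶/2806 = 356.38 mireds.
M_out = 356.38 + (+122) = 478.38 mireds.
T_out = 10⁶/478.38 = 2090.4 K → 2090 K.

2090 K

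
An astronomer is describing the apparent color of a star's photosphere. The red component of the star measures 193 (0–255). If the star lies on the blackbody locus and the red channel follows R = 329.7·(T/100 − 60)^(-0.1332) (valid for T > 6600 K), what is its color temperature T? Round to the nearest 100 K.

(t − 60)^(-0.1332) = 193/329.7 = 0.58538.
t − 60 = 0.58538^(1/-0.1332) = 0.58538^(-7.508) = 55.713, so t = 115.713.
T = 100·t = 11571 K → 11600 K to the nearest 100 K.

11600 K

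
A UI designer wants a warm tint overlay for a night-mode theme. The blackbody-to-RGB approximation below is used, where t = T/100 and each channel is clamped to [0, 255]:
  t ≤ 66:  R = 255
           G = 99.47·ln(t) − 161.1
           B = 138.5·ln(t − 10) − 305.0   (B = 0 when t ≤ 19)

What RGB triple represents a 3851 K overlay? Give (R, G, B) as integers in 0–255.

t = 3851/100 = 38.51; the t ≤ 66 branch applies.
R = 255 by definition for t ≤ 66.
G = 99.47·ln 38.51 − 161.1 = 99.47·3.6509 − 161.1 = 202.057.
B = 138.5·ln(38.51 − 10) − 305.0 = 138.5·ln 28.51 − 305.0 = 138.5·3.3503 − 305.0 = 159.010.
Rounded: (255, 202, 159).

(255, 202, 159)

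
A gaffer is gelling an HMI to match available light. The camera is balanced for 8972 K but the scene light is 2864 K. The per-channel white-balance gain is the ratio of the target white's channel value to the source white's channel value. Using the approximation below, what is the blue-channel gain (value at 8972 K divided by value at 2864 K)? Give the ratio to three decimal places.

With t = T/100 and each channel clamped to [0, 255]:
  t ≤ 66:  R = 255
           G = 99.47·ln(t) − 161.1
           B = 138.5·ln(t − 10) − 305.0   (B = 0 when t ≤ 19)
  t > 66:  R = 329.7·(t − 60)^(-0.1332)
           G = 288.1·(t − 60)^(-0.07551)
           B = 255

2.546

At 2864 K (t = 28.64):
  B = 138.5·ln(28.64 − 10) − 305.0 = 138.5·ln 18.64 − 305.0 = 138.5·2.9253 − 305.0 = 100.155.
At 8972 K (t = 89.72):
  B = 255 by definition for t > 66.
Gain = 255.000 / 100.155 = 2.5460 → 2.546.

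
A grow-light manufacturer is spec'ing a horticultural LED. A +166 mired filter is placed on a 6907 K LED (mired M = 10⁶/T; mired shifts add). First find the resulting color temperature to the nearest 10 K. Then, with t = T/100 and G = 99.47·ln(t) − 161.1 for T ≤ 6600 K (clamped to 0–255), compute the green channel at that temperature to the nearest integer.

184

M_in = 10⁶/6907 = 144.78; M_out = 144.78 + (+166) = 310.78.
T_out = 10⁶/310.78 = 3217.7 K → 3220 K; t = 32.2.
G = 99.47·ln 32.2 − 161.1 = 99.47·3.4720 − 161.1 = 184.257.
Rounded: 184.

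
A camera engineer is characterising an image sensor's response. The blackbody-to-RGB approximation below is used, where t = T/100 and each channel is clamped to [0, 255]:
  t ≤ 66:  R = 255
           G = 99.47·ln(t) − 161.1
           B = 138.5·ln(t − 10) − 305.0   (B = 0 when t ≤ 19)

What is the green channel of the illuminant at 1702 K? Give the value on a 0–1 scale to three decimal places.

t = 1702/100 = 17.02; the t ≤ 66 branch applies.
G = 99.47·ln 17.02 − 161.1 = 99.47·2.8344 − 161.1 = 120.837.
On a 0–1 scale: 120.837/255 = 0.4739 → 0.474.

0.474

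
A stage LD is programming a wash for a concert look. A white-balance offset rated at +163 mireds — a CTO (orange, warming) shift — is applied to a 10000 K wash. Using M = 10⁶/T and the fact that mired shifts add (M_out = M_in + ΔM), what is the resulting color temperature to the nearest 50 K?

3800 K

M_in = 10⁶/10000 = 100.00 mireds.
M_out = 100.00 + (+163) = 263.00 mireds.
T_out = 10⁶/263.00 = 3802.3 K → 3800 K.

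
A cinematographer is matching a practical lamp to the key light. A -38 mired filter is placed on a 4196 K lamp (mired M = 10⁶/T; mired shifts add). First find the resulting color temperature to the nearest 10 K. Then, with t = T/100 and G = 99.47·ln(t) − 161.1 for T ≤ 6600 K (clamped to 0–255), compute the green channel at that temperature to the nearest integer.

228

M_in = 10⁶/4196 = 238.32; M_out = 238.32 + (-38) = 200.32.
T_out = 10⁶/200.32 = 4992.0 K → 4990 K; t = 49.9.
G = 99.47·ln 49.9 − 161.1 = 99.47·3.9100 − 161.1 = 227.830.
Rounded: 228.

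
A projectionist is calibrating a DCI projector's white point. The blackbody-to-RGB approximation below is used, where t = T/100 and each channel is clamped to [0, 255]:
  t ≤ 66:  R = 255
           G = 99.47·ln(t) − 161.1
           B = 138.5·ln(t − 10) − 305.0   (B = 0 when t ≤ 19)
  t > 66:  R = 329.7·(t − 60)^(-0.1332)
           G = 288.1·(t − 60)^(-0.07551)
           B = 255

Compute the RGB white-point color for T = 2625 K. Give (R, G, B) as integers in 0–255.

(255, 164, 81)

t = 2625/100 = 26.25; the t ≤ 66 branch applies.
R = 255 by definition for t ≤ 66.
G = 99.47·ln 26.25 − 161.1 = 99.47·3.2677 − 161.1 = 163.935.
B = 138.5·ln(26.25 − 10) − 305.0 = 138.5·ln 16.25 − 305.0 = 138.5·2.7881 − 305.0 = 81.151.
Rounded: (255, 164, 81).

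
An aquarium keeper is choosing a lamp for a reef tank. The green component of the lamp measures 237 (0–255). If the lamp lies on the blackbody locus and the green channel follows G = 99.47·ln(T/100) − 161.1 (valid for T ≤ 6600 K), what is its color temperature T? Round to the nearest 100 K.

ln t = (237 + 161.1) / 99.47 = 4.0022.
t = e^4.0022 = 54.719.
T = 100·t = 5472 K → 5500 K to the nearest 100 K.

5500 K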